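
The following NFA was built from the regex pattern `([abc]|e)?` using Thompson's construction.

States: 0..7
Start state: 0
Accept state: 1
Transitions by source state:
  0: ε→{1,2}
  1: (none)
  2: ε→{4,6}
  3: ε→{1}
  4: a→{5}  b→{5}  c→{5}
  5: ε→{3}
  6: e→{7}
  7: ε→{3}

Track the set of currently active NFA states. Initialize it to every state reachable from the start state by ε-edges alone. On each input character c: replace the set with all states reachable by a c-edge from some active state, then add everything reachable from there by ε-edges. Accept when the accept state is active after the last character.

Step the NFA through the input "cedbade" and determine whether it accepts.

Answer: REJECT

Derivation:
S₀ = ε-closure({0}) = {0,1,2,4,6}
'c' @ 1: {1,3,5}  [accepting]
'e' @ 2: {}  — state set empty
rest 'dbade' ignored (set empty)
end set {} — state 1 not in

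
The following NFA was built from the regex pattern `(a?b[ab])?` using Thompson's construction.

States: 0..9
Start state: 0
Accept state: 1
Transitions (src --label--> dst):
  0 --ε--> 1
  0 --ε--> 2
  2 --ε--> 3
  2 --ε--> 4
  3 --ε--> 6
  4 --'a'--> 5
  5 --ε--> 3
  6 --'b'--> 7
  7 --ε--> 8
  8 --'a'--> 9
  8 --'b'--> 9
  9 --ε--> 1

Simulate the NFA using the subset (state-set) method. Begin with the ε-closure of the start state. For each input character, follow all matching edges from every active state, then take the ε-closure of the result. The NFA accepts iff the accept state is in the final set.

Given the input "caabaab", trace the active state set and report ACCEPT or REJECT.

Answer: REJECT

Trace:
S₀ = ε-closure({0}) = {0,1,2,3,4,6}
'c' @ 1: {}  — no active states
rest 'aabaab' ignored (set empty)
final: {}; accept 1 not in set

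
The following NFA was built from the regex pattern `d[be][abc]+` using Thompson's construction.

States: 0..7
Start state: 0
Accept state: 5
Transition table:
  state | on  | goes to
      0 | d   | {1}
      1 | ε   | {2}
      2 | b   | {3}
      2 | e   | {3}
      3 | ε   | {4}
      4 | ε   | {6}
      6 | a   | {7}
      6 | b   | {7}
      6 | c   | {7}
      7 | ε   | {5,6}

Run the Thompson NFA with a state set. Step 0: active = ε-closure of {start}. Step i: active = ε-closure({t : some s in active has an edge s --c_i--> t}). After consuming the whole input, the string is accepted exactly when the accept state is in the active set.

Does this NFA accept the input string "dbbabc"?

initial (ε-close {0}): {0}
'd' @ 1: {1,2}
'b' @ 2: {3,4,6}
'b' @ 3: {5,6,7}  (accept∈set)
'a' @ 4: {5,6,7}  (accept∈set)
'b' @ 5: {5,6,7}  (accept∈set)
'c' @ 6: {5,6,7}  (accept∈set)
end set {5,6,7} — state 5 in

Answer: ACCEPT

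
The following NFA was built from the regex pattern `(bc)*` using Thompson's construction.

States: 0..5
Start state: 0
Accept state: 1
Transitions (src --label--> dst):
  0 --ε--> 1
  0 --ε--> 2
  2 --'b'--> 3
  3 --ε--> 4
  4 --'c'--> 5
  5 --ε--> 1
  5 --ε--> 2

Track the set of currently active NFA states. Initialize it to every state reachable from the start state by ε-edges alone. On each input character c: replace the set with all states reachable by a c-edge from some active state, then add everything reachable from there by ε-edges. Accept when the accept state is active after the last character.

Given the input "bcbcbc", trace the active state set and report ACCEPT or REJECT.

Answer: ACCEPT

Derivation:
initial (ε-close {0}): {0,1,2}
'b' @ 1: {3,4}
'c' @ 2: {1,2,5}  [accepting]
'b' @ 3: {3,4}
'c' @ 4: {1,2,5}  [accepting]
'b' @ 5: {3,4}
'c' @ 6: {1,2,5}  [accepting]
final: {1,2,5}; accept 1 in set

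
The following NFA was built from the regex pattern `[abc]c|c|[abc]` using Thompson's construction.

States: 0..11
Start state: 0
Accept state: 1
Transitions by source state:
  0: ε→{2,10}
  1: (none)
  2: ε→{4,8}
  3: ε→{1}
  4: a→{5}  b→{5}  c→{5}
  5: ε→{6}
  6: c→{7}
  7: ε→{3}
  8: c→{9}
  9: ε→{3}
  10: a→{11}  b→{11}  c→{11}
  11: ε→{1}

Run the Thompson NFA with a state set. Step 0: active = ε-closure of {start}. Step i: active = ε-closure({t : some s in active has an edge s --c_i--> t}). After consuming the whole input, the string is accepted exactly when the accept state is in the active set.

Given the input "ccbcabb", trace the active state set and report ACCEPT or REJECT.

S₀ = ε-closure({0}) = {0,2,4,8,10}
'c' @ 1: {1,3,5,6,9,11}  (accept∈set)
'c' @ 2: {1,3,7}  (accept∈set)
'b' @ 3: {}  — dead — no transitions
rest 'cabb' ignored (set empty)
end set {} — state 1 not in

Answer: REJECT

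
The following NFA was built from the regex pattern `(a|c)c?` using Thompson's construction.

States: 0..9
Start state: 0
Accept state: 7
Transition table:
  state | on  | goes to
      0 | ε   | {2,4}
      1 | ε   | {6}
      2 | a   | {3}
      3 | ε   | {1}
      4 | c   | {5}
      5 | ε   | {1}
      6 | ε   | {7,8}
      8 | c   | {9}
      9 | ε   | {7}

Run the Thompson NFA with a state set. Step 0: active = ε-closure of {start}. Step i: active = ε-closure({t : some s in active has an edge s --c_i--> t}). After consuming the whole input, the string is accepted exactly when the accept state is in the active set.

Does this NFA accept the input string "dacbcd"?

S₀ = ε-closure({0}) = {0,2,4}
'd' @ 1: {}  — no active states
rest 'acbcd' ignored (set empty)
after full input: {}  (accept=7 not in)

Answer: REJECT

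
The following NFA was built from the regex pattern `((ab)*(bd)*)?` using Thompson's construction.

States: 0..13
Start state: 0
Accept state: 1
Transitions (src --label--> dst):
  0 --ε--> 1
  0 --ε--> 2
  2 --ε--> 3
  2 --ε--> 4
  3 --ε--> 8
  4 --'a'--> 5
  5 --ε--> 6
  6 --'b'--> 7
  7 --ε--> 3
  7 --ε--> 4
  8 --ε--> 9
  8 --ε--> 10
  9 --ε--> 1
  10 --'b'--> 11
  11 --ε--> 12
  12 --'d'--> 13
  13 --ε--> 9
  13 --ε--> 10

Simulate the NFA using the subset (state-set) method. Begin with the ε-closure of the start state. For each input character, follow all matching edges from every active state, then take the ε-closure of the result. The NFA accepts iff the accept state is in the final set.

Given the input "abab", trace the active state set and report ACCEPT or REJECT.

Answer: ACCEPT

Derivation:
start: ε-closure({0}) = {0,1,2,3,4,8,9,10}
'a' @ 1: {5,6}
'b' @ 2: {1,3,4,7,8,9,10}  [accepting]
'a' @ 3: {5,6}
'b' @ 4: {1,3,4,7,8,9,10}  [accepting]
after full input: {1,3,4,7,8,9,10}  (accept=1 in)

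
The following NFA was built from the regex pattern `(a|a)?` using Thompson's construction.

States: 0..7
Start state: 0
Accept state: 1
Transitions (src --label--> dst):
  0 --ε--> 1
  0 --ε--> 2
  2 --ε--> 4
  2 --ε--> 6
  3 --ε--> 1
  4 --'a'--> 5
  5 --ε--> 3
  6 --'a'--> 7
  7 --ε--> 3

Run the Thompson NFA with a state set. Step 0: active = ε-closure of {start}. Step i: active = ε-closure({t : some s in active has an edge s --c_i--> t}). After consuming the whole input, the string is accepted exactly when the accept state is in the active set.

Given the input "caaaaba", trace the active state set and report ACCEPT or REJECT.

S₀ = ε-closure({0}) = {0,1,2,4,6}
'c' @ 1: {}  — state set empty
rest 'aaaaba' ignored (set empty)
after full input: {}  (accept=1 not in)

Answer: REJECT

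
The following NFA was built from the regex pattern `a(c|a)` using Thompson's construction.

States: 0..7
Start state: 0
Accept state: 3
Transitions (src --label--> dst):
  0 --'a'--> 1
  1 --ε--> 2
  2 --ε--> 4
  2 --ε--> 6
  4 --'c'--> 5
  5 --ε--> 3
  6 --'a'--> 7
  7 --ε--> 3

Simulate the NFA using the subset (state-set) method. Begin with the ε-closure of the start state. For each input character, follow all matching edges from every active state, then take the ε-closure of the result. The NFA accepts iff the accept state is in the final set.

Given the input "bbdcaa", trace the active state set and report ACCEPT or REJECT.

Answer: REJECT

Derivation:
start: ε-closure({0}) = {0}
'b' @ 1: {}  — dead — no transitions
rest 'bdcaa' ignored (set empty)
after full input: {}  (accept=3 not in)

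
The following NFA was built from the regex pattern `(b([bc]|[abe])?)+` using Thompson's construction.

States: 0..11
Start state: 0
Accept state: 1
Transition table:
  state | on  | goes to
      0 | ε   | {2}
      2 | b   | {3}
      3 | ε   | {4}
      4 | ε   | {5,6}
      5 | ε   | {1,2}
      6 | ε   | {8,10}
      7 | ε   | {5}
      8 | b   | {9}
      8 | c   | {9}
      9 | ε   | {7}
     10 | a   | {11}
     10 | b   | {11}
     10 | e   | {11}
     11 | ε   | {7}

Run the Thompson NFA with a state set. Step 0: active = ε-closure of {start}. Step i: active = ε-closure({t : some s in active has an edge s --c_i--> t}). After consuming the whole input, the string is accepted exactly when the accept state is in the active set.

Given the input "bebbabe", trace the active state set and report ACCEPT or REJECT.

Answer: ACCEPT

Trace:
initial (ε-close {0}): {0,2}
'b' @ 1: {1,2,3,4,5,6,8,10}  (accept∈set)
'e' @ 2: {1,2,5,7,11}  (accept∈set)
'b' @ 3: {1,2,3,4,5,6,8,10}  (accept∈set)
'b' @ 4: {1,2,3,4,5,6,7,8,9,10,11}  (accept∈set)
'a' @ 5: {1,2,5,7,11}  (accept∈set)
'b' @ 6: {1,2,3,4,5,6,8,10}  (accept∈set)
'e' @ 7: {1,2,5,7,11}  (accept∈set)
after full input: {1,2,5,7,11}  (accept=1 in)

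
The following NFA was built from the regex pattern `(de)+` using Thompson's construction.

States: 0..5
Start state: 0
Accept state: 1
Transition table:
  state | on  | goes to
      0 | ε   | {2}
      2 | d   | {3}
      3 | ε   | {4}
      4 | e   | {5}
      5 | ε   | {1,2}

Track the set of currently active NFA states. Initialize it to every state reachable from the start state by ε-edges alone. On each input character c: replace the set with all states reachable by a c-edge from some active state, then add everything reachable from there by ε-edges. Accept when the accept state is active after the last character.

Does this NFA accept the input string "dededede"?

Answer: ACCEPT

Trace:
start: ε-closure({0}) = {0,2}
'd' @ 1: {3,4}
'e' @ 2: {1,2,5}  [accepting]
'd' @ 3: {3,4}
'e' @ 4: {1,2,5}  [accepting]
'd' @ 5: {3,4}
'e' @ 6: {1,2,5}  [accepting]
'd' @ 7: {3,4}
'e' @ 8: {1,2,5}  [accepting]
final: {1,2,5}; accept 1 in set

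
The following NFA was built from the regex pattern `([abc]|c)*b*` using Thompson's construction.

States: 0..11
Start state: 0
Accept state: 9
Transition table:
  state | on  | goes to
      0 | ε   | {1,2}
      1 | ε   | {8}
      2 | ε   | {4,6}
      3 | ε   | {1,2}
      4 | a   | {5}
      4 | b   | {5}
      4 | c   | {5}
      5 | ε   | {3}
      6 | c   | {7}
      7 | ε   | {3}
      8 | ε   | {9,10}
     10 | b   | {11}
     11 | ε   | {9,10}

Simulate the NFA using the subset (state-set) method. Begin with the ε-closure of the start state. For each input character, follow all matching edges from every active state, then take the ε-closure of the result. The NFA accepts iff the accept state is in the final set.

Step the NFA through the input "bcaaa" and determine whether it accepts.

Answer: ACCEPT

Derivation:
start: ε-closure({0}) = {0,1,2,4,6,8,9,10}
'b' @ 1: {1,2,3,4,5,6,8,9,10,11}  ✓accept
'c' @ 2: {1,2,3,4,5,6,7,8,9,10}  ✓accept
'a' @ 3: {1,2,3,4,5,6,8,9,10}  ✓accept
'a' @ 4: {1,2,3,4,5,6,8,9,10}  ✓accept
'a' @ 5: {1,2,3,4,5,6,8,9,10}  ✓accept
after full input: {1,2,3,4,5,6,8,9,10}  (accept=9 in)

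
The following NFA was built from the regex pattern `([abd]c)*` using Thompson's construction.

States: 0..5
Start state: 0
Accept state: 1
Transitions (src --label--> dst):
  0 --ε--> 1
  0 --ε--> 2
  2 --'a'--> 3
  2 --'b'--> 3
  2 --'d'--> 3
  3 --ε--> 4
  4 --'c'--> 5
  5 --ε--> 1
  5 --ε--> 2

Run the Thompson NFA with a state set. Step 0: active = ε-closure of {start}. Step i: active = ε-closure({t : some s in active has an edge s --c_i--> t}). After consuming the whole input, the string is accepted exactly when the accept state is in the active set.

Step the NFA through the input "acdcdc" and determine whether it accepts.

start: ε-closure({0}) = {0,1,2}
'a' @ 1: {3,4}
'c' @ 2: {1,2,5}  (accept∈set)
'd' @ 3: {3,4}
'c' @ 4: {1,2,5}  (accept∈set)
'd' @ 5: {3,4}
'c' @ 6: {1,2,5}  (accept∈set)
final: {1,2,5}; accept 1 in set

Answer: ACCEPT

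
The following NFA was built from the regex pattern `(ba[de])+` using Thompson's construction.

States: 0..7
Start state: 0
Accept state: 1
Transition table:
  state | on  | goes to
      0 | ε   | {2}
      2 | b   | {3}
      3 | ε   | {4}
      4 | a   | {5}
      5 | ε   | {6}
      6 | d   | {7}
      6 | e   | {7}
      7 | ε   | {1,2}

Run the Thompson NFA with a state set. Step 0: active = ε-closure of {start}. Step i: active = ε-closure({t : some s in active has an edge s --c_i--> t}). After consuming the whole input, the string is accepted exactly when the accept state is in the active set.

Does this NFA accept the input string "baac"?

Answer: REJECT

Steps:
S₀ = ε-closure({0}) = {0,2}
'b' @ 1: {3,4}
'a' @ 2: {5,6}
'a' @ 3: {}  — dead — no transitions
rest 'c' ignored (set empty)
end set {} — state 1 not in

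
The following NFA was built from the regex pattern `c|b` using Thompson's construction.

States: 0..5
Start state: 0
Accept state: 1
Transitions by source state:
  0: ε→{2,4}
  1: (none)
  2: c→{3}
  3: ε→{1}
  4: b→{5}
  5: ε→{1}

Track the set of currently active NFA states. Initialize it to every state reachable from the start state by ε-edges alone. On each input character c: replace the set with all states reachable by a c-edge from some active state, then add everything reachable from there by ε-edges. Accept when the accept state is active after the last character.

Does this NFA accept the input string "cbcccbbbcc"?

Answer: REJECT

Steps:
S₀ = ε-closure({0}) = {0,2,4}
'c' @ 1: {1,3}  (accept∈set)
'b' @ 2: {}  — no active states
rest 'cccbbbcc' ignored (set empty)
end set {} — state 1 not in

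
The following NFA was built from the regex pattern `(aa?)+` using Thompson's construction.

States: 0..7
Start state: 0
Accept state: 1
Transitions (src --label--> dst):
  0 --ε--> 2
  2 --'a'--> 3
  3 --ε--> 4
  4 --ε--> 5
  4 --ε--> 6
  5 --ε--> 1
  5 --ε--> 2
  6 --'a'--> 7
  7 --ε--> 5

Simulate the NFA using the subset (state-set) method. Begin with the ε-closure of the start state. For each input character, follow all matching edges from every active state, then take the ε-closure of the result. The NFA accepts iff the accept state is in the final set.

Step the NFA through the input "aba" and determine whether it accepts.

S₀ = ε-closure({0}) = {0,2}
'a' @ 1: {1,2,3,4,5,6}  [accepting]
'b' @ 2: {}  — dead — no transitions
rest 'a' ignored (set empty)
final: {}; accept 1 not in set

Answer: REJECT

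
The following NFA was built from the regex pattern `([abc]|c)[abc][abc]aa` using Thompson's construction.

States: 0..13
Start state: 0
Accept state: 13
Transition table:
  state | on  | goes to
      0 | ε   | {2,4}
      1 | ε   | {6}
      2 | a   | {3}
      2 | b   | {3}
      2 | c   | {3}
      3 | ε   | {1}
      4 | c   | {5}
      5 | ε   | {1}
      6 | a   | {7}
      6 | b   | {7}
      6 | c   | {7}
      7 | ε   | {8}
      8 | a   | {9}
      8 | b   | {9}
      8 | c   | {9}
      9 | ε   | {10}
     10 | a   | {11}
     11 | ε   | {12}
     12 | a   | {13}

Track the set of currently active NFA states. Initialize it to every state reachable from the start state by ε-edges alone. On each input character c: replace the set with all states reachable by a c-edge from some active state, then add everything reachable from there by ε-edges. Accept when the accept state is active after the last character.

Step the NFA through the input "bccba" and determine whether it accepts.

Answer: REJECT

Trace:
start: ε-closure({0}) = {0,2,4}
'b' @ 1: {1,3,6}
'c' @ 2: {7,8}
'c' @ 3: {9,10}
'b' @ 4: {}  — dead — no transitions
rest 'a' ignored (set empty)
after full input: {}  (accept=13 not in)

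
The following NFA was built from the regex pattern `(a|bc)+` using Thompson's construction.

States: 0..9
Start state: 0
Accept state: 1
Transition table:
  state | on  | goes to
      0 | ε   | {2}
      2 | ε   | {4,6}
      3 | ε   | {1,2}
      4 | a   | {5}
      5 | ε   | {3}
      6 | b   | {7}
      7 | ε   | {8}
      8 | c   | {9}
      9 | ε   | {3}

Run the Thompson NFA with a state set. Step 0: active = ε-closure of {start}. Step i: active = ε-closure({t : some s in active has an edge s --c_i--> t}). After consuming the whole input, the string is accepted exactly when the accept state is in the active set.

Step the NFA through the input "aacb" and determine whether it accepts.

Answer: REJECT

Trace:
start: ε-closure({0}) = {0,2,4,6}
'a' @ 1: {1,2,3,4,5,6}  (accept∈set)
'a' @ 2: {1,2,3,4,5,6}  (accept∈set)
'c' @ 3: {}  — dead — no transitions
rest 'b' ignored (set empty)
final: {}; accept 1 not in set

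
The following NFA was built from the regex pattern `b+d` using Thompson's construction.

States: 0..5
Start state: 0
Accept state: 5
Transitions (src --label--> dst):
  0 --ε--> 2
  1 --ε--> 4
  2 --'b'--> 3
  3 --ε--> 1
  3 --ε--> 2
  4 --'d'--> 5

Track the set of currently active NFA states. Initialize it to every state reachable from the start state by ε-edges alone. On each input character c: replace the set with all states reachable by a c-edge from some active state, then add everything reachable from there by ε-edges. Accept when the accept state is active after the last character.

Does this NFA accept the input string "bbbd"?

Answer: ACCEPT

Trace:
initial (ε-close {0}): {0,2}
'b' @ 1: {1,2,3,4}
'b' @ 2: {1,2,3,4}
'b' @ 3: {1,2,3,4}
'd' @ 4: {5}  [accepting]
final: {5}; accept 5 in set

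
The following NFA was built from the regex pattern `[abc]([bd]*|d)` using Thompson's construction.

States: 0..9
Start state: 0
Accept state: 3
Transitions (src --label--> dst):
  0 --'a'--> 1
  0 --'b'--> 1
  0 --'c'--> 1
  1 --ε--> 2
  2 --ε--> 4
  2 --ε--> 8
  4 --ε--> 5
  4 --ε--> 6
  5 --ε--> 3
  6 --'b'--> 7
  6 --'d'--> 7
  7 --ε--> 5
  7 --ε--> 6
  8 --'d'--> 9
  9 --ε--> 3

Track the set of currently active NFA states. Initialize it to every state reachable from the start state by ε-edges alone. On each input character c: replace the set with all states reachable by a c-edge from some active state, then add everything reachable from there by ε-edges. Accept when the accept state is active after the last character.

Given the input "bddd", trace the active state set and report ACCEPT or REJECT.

initial (ε-close {0}): {0}
'b' @ 1: {1,2,3,4,5,6,8}  [accepting]
'd' @ 2: {3,5,6,7,9}  [accepting]
'd' @ 3: {3,5,6,7}  [accepting]
'd' @ 4: {3,5,6,7}  [accepting]
after full input: {3,5,6,7}  (accept=3 in)

Answer: ACCEPT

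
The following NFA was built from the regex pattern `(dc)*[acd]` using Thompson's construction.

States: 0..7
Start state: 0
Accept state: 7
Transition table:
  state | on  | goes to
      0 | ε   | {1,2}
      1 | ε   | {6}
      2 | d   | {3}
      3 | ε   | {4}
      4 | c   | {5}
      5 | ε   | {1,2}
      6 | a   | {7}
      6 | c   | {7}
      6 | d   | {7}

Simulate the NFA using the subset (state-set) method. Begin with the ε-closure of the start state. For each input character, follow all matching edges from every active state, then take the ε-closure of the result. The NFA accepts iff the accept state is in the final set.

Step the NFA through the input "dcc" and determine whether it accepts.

Answer: ACCEPT

Steps:
start: ε-closure({0}) = {0,1,2,6}
'd' @ 1: {3,4,7}  ✓accept
'c' @ 2: {1,2,5,6}
'c' @ 3: {7}  ✓accept
after full input: {7}  (accept=7 in)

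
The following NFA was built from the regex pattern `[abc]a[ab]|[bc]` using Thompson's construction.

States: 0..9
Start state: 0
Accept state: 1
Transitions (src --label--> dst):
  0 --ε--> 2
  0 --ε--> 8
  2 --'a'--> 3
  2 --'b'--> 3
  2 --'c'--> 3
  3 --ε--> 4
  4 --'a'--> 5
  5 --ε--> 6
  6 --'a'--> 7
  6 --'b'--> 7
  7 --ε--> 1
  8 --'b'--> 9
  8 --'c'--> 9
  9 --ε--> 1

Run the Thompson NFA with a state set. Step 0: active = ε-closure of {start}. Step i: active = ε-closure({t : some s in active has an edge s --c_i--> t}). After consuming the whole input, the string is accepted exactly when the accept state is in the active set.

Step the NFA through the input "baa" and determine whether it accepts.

Answer: ACCEPT

Steps:
start: ε-closure({0}) = {0,2,8}
'b' @ 1: {1,3,4,9}  (accept∈set)
'a' @ 2: {5,6}
'a' @ 3: {1,7}  (accept∈set)
after full input: {1,7}  (accept=1 in)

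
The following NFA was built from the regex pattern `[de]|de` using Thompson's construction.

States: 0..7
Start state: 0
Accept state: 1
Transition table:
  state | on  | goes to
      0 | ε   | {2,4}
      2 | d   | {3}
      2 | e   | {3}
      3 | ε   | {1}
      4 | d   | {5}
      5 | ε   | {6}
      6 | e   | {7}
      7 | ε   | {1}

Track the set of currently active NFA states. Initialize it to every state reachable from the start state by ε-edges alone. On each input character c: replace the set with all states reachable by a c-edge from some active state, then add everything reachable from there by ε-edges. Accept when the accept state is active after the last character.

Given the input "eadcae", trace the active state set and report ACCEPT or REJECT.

initial (ε-close {0}): {0,2,4}
'e' @ 1: {1,3}  [accepting]
'a' @ 2: {}  — state set empty
rest 'dcae' ignored (set empty)
after full input: {}  (accept=1 not in)

Answer: REJECT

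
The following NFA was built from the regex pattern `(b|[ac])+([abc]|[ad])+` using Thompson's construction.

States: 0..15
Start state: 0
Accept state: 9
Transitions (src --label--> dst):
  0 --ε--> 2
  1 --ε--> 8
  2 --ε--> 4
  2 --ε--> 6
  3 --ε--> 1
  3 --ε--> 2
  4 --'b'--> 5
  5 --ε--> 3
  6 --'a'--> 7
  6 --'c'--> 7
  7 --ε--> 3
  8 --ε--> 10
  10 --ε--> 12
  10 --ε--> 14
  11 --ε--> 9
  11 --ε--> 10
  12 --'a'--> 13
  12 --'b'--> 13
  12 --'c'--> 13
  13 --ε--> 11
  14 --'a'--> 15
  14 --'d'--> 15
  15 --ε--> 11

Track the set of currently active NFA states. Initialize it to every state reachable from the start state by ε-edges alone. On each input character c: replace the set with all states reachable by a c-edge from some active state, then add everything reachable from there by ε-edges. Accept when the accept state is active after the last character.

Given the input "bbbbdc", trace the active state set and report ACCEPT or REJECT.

initial (ε-close {0}): {0,2,4,6}
'b' @ 1: {1,2,3,4,5,6,8,10,12,14}
'b' @ 2: {1,2,3,4,5,6,8,9,10,11,12,13,14}  ✓accept
'b' @ 3: {1,2,3,4,5,6,8,9,10,11,12,13,14}  ✓accept
'b' @ 4: {1,2,3,4,5,6,8,9,10,11,12,13,14}  ✓accept
'd' @ 5: {9,10,11,12,14,15}  ✓accept
'c' @ 6: {9,10,11,12,13,14}  ✓accept
after full input: {9,10,11,12,13,14}  (accept=9 in)

Answer: ACCEPT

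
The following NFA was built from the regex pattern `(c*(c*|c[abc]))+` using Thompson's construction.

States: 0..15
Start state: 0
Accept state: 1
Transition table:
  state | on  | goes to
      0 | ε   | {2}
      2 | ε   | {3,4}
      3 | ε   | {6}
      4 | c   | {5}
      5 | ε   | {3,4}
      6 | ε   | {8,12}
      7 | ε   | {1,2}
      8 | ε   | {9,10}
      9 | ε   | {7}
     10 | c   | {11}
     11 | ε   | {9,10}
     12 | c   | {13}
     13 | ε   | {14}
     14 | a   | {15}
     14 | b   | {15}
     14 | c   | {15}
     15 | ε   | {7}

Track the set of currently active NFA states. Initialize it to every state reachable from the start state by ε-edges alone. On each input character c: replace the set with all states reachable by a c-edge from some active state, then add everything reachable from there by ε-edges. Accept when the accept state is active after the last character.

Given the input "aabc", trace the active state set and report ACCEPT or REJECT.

S₀ = ε-closure({0}) = {0,1,2,3,4,6,7,8,9,10,12}
'a' @ 1: {}  — state set empty
rest 'abc' ignored (set empty)
end set {} — state 1 not in

Answer: REJECT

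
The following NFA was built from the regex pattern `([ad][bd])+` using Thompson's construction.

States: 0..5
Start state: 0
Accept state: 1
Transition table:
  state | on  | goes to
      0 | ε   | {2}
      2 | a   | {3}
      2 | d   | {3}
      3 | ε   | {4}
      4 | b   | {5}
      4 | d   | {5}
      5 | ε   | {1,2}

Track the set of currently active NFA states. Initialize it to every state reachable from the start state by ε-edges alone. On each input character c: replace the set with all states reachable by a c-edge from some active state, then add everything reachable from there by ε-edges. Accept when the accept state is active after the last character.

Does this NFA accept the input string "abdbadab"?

Answer: ACCEPT

Steps:
start: ε-closure({0}) = {0,2}
'a' @ 1: {3,4}
'b' @ 2: {1,2,5}  ✓accept
'd' @ 3: {3,4}
'b' @ 4: {1,2,5}  ✓accept
'a' @ 5: {3,4}
'd' @ 6: {1,2,5}  ✓accept
'a' @ 7: {3,4}
'b' @ 8: {1,2,5}  ✓accept
end set {1,2,5} — state 1 in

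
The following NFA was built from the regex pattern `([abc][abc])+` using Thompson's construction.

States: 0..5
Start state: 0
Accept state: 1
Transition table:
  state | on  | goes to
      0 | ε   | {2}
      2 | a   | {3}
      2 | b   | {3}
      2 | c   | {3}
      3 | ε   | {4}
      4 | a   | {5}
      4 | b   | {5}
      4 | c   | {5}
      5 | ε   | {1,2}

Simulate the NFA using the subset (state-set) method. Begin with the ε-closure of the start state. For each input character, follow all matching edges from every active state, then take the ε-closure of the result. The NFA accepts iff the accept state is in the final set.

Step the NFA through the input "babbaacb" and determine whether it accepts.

initial (ε-close {0}): {0,2}
'b' @ 1: {3,4}
'a' @ 2: {1,2,5}  ✓accept
'b' @ 3: {3,4}
'b' @ 4: {1,2,5}  ✓accept
'a' @ 5: {3,4}
'a' @ 6: {1,2,5}  ✓accept
'c' @ 7: {3,4}
'b' @ 8: {1,2,5}  ✓accept
final: {1,2,5}; accept 1 in set

Answer: ACCEPT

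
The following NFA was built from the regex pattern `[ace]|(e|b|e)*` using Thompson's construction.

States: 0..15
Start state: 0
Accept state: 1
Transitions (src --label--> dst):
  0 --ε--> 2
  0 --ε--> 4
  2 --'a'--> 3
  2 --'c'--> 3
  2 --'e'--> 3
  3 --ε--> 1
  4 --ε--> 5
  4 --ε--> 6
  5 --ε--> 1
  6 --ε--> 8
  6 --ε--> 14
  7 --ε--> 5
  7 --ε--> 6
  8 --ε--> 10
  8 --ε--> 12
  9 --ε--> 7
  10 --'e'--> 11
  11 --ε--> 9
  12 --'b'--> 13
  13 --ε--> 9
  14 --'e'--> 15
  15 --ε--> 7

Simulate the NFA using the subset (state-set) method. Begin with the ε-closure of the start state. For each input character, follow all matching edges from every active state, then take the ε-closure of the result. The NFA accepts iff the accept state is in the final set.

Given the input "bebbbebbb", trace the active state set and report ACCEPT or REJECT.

initial (ε-close {0}): {0,1,2,4,5,6,8,10,12,14}
'b' @ 1: {1,5,6,7,8,9,10,12,13,14}  (accept∈set)
'e' @ 2: {1,5,6,7,8,9,10,11,12,14,15}  (accept∈set)
'b' @ 3: {1,5,6,7,8,9,10,12,13,14}  (accept∈set)
'b' @ 4: {1,5,6,7,8,9,10,12,13,14}  (accept∈set)
'b' @ 5: {1,5,6,7,8,9,10,12,13,14}  (accept∈set)
'e' @ 6: {1,5,6,7,8,9,10,11,12,14,15}  (accept∈set)
'b' @ 7: {1,5,6,7,8,9,10,12,13,14}  (accept∈set)
'b' @ 8: {1,5,6,7,8,9,10,12,13,14}  (accept∈set)
'b' @ 9: {1,5,6,7,8,9,10,12,13,14}  (accept∈set)
end set {1,5,6,7,8,9,10,12,13,14} — state 1 in

Answer: ACCEPT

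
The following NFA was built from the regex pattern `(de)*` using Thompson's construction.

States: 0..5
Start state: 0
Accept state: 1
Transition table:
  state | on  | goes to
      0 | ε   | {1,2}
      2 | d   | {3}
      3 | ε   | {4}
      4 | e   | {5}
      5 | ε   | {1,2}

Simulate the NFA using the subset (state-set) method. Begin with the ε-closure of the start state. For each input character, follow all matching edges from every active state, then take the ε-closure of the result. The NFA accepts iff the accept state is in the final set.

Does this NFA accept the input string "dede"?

Answer: ACCEPT

Derivation:
start: ε-closure({0}) = {0,1,2}
'd' @ 1: {3,4}
'e' @ 2: {1,2,5}  ✓accept
'd' @ 3: {3,4}
'e' @ 4: {1,2,5}  ✓accept
after full input: {1,2,5}  (accept=1 in)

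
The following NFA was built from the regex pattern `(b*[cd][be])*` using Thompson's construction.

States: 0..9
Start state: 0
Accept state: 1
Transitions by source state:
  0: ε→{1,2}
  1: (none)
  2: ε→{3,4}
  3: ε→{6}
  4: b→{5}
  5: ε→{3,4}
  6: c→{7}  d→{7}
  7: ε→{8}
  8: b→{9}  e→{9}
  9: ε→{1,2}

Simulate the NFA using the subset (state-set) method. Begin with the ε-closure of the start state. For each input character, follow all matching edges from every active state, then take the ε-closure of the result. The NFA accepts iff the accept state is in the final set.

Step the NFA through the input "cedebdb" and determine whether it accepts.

initial (ε-close {0}): {0,1,2,3,4,6}
'c' @ 1: {7,8}
'e' @ 2: {1,2,3,4,6,9}  ✓accept
'd' @ 3: {7,8}
'e' @ 4: {1,2,3,4,6,9}  ✓accept
'b' @ 5: {3,4,5,6}
'd' @ 6: {7,8}
'b' @ 7: {1,2,3,4,6,9}  ✓accept
final: {1,2,3,4,6,9}; accept 1 in set

Answer: ACCEPT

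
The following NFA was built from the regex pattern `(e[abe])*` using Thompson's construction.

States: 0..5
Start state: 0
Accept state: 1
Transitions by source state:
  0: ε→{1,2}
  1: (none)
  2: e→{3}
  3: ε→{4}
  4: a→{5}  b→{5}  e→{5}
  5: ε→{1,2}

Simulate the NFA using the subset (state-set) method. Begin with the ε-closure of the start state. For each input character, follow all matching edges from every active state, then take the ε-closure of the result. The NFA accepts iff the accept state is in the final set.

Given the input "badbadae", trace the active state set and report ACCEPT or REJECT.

initial (ε-close {0}): {0,1,2}
'b' @ 1: {}  — dead — no transitions
rest 'adbadae' ignored (set empty)
end set {} — state 1 not in

Answer: REJECT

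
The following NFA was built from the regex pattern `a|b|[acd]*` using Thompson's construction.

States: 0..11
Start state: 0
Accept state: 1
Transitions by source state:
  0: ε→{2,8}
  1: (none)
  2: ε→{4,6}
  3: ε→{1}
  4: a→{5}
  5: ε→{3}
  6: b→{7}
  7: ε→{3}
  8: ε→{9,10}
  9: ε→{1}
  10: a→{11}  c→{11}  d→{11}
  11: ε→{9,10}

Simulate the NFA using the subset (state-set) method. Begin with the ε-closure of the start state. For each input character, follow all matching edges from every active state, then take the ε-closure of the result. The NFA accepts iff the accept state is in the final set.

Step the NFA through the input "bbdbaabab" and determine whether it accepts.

Answer: REJECT

Steps:
initial (ε-close {0}): {0,1,2,4,6,8,9,10}
'b' @ 1: {1,3,7}  (accept∈set)
'b' @ 2: {}  — dead — no transitions
rest 'dbaabab' ignored (set empty)
end set {} — state 1 not in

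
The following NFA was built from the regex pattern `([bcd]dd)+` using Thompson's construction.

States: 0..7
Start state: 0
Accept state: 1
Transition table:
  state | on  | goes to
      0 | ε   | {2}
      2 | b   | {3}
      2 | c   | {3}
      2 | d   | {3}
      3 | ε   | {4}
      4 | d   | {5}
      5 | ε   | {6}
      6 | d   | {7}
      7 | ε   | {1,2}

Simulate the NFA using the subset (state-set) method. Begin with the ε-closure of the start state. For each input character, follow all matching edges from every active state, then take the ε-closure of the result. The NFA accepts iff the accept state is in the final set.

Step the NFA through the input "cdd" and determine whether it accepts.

initial (ε-close {0}): {0,2}
'c' @ 1: {3,4}
'd' @ 2: {5,6}
'd' @ 3: {1,2,7}  ✓accept
after full input: {1,2,7}  (accept=1 in)

Answer: ACCEPT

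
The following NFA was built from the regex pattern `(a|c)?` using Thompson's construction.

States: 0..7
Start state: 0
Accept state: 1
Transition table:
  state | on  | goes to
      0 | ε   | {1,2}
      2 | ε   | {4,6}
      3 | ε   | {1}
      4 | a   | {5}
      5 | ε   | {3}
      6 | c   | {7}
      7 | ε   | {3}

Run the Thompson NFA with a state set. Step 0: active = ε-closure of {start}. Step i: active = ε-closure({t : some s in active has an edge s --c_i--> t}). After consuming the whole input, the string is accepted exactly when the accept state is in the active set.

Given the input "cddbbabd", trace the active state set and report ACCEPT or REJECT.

Answer: REJECT

Derivation:
initial (ε-close {0}): {0,1,2,4,6}
'c' @ 1: {1,3,7}  ✓accept
'd' @ 2: {}  — state set empty
rest 'dbbabd' ignored (set empty)
final: {}; accept 1 not in set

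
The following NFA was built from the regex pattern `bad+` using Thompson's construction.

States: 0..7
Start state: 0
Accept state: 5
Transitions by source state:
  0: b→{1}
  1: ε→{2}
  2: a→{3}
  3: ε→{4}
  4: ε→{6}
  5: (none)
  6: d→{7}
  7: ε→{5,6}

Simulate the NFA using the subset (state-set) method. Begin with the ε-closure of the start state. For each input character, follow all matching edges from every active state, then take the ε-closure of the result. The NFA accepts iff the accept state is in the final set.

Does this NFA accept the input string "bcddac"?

start: ε-closure({0}) = {0}
'b' @ 1: {1,2}
'c' @ 2: {}  — no active states
rest 'ddac' ignored (set empty)
after full input: {}  (accept=5 not in)

Answer: REJECT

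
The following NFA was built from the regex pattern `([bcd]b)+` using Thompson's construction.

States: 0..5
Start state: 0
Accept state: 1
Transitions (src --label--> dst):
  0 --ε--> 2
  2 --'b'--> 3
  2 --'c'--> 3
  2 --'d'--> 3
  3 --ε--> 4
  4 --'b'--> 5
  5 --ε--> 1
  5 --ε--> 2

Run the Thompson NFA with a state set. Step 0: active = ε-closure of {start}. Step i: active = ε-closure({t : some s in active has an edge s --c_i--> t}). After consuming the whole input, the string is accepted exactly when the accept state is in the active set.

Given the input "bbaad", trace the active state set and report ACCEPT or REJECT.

S₀ = ε-closure({0}) = {0,2}
'b' @ 1: {3,4}
'b' @ 2: {1,2,5}  [accepting]
'a' @ 3: {}  — dead — no transitions
rest 'ad' ignored (set empty)
end set {} — state 1 not in

Answer: REJECT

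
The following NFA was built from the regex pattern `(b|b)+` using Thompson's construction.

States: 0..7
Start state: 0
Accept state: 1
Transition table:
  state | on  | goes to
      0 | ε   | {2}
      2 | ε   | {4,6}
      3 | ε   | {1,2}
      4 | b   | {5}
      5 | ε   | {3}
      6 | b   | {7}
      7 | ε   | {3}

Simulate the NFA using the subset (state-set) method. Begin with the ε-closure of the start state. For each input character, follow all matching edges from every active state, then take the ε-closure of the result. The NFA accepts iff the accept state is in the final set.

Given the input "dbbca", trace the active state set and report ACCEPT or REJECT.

S₀ = ε-closure({0}) = {0,2,4,6}
'd' @ 1: {}  — state set empty
rest 'bbca' ignored (set empty)
end set {} — state 1 not in

Answer: REJECT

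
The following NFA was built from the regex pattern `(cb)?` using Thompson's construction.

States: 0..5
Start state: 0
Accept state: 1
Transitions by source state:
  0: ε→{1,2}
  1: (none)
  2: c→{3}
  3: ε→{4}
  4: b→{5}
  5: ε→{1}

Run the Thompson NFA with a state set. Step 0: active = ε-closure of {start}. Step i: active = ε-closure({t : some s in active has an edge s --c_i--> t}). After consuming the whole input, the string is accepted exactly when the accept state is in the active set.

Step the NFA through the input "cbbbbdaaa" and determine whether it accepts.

initial (ε-close {0}): {0,1,2}
'c' @ 1: {3,4}
'b' @ 2: {1,5}  [accepting]
'b' @ 3: {}  — no active states
rest 'bbdaaa' ignored (set empty)
after full input: {}  (accept=1 not in)

Answer: REJECT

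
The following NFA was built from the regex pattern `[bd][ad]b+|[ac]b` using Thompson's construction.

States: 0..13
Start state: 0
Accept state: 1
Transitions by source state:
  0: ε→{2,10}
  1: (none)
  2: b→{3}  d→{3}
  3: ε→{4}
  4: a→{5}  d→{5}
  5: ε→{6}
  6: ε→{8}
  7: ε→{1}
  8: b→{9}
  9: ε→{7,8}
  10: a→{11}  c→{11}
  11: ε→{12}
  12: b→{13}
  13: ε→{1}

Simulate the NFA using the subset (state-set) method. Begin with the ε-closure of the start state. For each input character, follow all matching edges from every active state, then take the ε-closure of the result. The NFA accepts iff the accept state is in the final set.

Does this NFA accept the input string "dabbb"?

start: ε-closure({0}) = {0,2,10}
'd' @ 1: {3,4}
'a' @ 2: {5,6,8}
'b' @ 3: {1,7,8,9}  ✓accept
'b' @ 4: {1,7,8,9}  ✓accept
'b' @ 5: {1,7,8,9}  ✓accept
end set {1,7,8,9} — state 1 in

Answer: ACCEPT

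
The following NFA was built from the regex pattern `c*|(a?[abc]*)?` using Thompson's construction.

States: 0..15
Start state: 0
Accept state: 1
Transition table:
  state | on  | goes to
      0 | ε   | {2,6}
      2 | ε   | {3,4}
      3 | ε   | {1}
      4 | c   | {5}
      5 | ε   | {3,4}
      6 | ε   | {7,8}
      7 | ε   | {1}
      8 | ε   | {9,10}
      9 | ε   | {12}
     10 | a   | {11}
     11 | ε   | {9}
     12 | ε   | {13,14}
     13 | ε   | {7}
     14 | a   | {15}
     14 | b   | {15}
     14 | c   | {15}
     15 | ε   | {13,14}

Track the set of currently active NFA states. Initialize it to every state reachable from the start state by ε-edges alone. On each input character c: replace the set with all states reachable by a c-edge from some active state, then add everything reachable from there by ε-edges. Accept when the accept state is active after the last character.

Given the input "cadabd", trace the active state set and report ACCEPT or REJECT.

Answer: REJECT

Derivation:
S₀ = ε-closure({0}) = {0,1,2,3,4,6,7,8,9,10,12,13,14}
'c' @ 1: {1,3,4,5,7,13,14,15}  [accepting]
'a' @ 2: {1,7,13,14,15}  [accepting]
'd' @ 3: {}  — no active states
rest 'abd' ignored (set empty)
after full input: {}  (accept=1 not in)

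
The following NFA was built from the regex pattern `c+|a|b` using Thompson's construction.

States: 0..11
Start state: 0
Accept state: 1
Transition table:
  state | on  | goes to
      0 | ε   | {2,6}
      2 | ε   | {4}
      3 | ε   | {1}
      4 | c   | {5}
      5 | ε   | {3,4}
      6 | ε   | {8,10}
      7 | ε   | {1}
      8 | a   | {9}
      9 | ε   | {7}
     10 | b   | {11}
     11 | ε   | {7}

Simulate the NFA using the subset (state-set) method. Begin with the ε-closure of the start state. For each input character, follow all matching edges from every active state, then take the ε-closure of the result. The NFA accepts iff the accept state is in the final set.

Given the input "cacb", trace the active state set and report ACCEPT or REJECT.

initial (ε-close {0}): {0,2,4,6,8,10}
'c' @ 1: {1,3,4,5}  [accepting]
'a' @ 2: {}  — no active states
rest 'cb' ignored (set empty)
end set {} — state 1 not in

Answer: REJECT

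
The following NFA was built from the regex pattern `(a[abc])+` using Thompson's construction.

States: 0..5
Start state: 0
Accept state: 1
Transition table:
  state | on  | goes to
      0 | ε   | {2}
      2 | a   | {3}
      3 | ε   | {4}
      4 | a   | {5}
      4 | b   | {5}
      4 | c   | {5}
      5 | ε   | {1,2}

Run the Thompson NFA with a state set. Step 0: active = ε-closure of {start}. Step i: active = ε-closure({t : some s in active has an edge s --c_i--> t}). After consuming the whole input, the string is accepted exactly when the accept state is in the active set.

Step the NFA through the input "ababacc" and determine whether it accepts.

initial (ε-close {0}): {0,2}
'a' @ 1: {3,4}
'b' @ 2: {1,2,5}  ✓accept
'a' @ 3: {3,4}
'b' @ 4: {1,2,5}  ✓accept
'a' @ 5: {3,4}
'c' @ 6: {1,2,5}  ✓accept
'c' @ 7: {}  — state set empty
final: {}; accept 1 not in set

Answer: REJECT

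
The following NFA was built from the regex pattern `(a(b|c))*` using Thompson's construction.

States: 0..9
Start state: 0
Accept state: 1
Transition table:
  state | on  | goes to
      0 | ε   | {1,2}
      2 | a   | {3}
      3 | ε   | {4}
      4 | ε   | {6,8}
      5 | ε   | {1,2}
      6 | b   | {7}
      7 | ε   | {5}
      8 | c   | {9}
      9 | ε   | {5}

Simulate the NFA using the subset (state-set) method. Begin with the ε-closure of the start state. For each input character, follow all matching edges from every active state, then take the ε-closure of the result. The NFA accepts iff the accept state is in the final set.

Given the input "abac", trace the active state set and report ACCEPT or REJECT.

S₀ = ε-closure({0}) = {0,1,2}
'a' @ 1: {3,4,6,8}
'b' @ 2: {1,2,5,7}  ✓accept
'a' @ 3: {3,4,6,8}
'c' @ 4: {1,2,5,9}  ✓accept
end set {1,2,5,9} — state 1 in

Answer: ACCEPT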